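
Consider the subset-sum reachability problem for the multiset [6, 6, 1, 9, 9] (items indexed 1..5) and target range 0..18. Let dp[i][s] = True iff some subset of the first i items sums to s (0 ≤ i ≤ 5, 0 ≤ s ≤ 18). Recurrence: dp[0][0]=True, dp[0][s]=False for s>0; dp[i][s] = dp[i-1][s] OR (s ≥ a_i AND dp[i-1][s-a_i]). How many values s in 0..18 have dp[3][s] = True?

6

i\s   0   1   2   3   4   5   6   7   8   9  10  11  12  13  14  15  16  17  18
  0   T   F   F   F   F   F   F   F   F   F   F   F   F   F   F   F   F   F   F
  1   T   F   F   F   F   F   T   F   F   F   F   F   F   F   F   F   F   F   F
  2   T   F   F   F   F   F   T   F   F   F   F   F   T   F   F   F   F   F   F
  3   T   T   F   F   F   F   T   T   F   F   F   F   T   T   F   F   F   F   F
  4   T   T   F   F   F   F   T   T   F   T   T   F   T   T   F   T   T   F   F
  5   T   T   F   F   F   F   T   T   F   T   T   F   T   T   F   T   T   F   T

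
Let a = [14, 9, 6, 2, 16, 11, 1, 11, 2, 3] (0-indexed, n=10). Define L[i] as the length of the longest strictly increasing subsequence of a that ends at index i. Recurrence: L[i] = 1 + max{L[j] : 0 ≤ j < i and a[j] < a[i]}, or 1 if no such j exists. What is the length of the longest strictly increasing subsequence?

3

   i    0    1    2    3    4    5    6    7    8    9
a[i]   14    9    6    2   16   11    1   11    2    3
L[i]    1    1    1    1    2    2    1    2    2    3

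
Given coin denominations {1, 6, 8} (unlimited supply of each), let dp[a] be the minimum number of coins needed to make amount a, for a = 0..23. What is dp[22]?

3

 a  0  1  2  3  4  5  6  7  8  9 10 11 12 13 14 15 16 17 18 19 20 21 22 23
dp  0  1  2  3  4  5  1  2  1  2  3  4  2  3  2  3  2  3  3  4  3  4  3  4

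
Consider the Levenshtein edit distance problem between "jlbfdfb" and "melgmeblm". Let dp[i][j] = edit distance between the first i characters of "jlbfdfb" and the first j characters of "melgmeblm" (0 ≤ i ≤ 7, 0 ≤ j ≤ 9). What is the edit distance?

   ''  m  e  l  g  m  e  b  l  m
''  0  1  2  3  4  5  6  7  8  9
 j  1  1  2  3  4  5  6  7  8  9
 l  2  2  2  2  3  4  5  6  7  8
 b  3  3  3  3  3  4  5  5  6  7
 f  4  4  4  4  4  4  5  6  6  7
 d  5  5  5  5  5  5  5  6  7  7
 f  6  6  6  6  6  6  6  6  7  8
 b  7  7  7  7  7  7  7  6  7  8

8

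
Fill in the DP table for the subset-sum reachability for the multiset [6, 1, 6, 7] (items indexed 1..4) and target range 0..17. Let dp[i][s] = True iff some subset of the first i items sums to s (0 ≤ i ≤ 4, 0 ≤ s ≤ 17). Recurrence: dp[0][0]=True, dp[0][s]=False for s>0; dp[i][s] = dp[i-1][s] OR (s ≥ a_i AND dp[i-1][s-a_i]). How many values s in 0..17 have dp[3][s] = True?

6

i\s   0   1   2   3   4   5   6   7   8   9  10  11  12  13  14  15  16  17
  0   T   F   F   F   F   F   F   F   F   F   F   F   F   F   F   F   F   F
  1   T   F   F   F   F   F   T   F   F   F   F   F   F   F   F   F   F   F
  2   T   T   F   F   F   F   T   T   F   F   F   F   F   F   F   F   F   F
  3   T   T   F   F   F   F   T   T   F   F   F   F   T   T   F   F   F   F
  4   T   T   F   F   F   F   T   T   T   F   F   F   T   T   T   F   F   F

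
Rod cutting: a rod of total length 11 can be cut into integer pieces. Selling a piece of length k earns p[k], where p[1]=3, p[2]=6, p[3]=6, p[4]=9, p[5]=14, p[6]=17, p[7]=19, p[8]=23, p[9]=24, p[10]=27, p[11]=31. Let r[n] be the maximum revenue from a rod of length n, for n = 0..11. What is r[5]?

15

   n    0    1    2    3    4    5    6    7    8    9   10   11
r[n]    0    3    6    9   12   15   18   21   24   27   30   33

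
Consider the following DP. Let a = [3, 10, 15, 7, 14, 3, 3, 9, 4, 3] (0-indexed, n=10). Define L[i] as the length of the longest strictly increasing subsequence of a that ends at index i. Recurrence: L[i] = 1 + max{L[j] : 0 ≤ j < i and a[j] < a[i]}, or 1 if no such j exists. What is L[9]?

1

   i    0    1    2    3    4    5    6    7    8    9
a[i]    3   10   15    7   14    3    3    9    4    3
L[i]    1    2    3    2    3    1    1    3    2    1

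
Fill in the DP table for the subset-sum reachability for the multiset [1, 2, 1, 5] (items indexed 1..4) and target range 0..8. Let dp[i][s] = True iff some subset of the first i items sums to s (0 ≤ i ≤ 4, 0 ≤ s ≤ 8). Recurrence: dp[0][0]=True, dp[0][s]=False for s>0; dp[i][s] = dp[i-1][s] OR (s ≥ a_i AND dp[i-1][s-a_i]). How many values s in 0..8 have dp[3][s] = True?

i\s   0   1   2   3   4   5   6   7   8
  0   T   F   F   F   F   F   F   F   F
  1   T   T   F   F   F   F   F   F   F
  2   T   T   T   T   F   F   F   F   F
  3   T   T   T   T   T   F   F   F   F
  4   T   T   T   T   T   T   T   T   T

5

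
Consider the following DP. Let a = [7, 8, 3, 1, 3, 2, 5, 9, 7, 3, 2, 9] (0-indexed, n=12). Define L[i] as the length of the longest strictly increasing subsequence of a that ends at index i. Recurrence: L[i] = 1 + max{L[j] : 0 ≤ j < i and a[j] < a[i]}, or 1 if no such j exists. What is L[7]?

   i    0    1    2    3    4    5    6    7    8    9   10   11
a[i]    7    8    3    1    3    2    5    9    7    3    2    9
L[i]    1    2    1    1    2    2    3    4    4    3    2    5

4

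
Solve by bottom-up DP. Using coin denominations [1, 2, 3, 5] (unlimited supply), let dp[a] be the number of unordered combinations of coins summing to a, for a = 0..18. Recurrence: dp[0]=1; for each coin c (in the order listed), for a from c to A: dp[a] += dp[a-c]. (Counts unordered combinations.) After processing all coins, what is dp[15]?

after  coin     0     1     2     3     4     5     6     7     8     9    10    11    12    13    14    15    16    17    18
          1     1     1     1     1     1     1     1     1     1     1     1     1     1     1     1     1     1     1     1
          2     1     1     2     2     3     3     4     4     5     5     6     6     7     7     8     8     9     9    10
          3     1     1     2     3     4     5     7     8    10    12    14    16    19    21    24    27    30    33    37
          5     1     1     2     3     4     6     8    10    13    16    20    24    29    34    40    47    54    62    71

47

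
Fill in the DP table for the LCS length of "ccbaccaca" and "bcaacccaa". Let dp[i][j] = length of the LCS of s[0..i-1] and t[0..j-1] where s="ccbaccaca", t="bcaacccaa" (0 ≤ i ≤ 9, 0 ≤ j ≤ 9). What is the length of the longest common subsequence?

6

   ''  b  c  a  a  c  c  c  a  a
''  0  0  0  0  0  0  0  0  0  0
 c  0  0  1  1  1  1  1  1  1  1
 c  0  0  1  1  1  2  2  2  2  2
 b  0  1  1  1  1  2  2  2  2  2
 a  0  1  1  2  2  2  2  2  3  3
 c  0  1  2  2  2  3  3  3  3  3
 c  0  1  2  2  2  3  4  4  4  4
 a  0  1  2  3  3  3  4  4  5  5
 c  0  1  2  3  3  4  4  5  5  5
 a  0  1  2  3  4  4  4  5  6  6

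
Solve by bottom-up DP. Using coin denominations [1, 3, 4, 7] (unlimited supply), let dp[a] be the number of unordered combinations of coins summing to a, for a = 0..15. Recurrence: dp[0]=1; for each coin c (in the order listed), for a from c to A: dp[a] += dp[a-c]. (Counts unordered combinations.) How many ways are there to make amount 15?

after  coin     0     1     2     3     4     5     6     7     8     9    10    11    12    13    14    15
          1     1     1     1     1     1     1     1     1     1     1     1     1     1     1     1     1
          3     1     1     1     2     2     2     3     3     3     4     4     4     5     5     5     6
          4     1     1     1     2     3     3     4     5     6     7     8     9    11    12    13    15
          7     1     1     1     2     3     3     4     6     7     8    10    12    14    16    19    22

22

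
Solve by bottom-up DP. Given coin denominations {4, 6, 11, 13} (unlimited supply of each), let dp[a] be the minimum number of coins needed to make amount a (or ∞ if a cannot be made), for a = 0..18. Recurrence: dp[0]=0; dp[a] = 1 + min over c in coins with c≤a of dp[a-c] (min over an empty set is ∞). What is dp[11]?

 a  0  1  2  3  4  5  6  7  8  9 10 11 12 13 14 15 16 17 18
dp  0  -  -  -  1  -  1  -  2  -  2  1  2  1  3  2  3  2  3
(- denotes ∞ / unreachable)

1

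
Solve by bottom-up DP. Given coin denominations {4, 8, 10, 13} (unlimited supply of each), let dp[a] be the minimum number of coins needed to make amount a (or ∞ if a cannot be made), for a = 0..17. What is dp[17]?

2

 a  0  1  2  3  4  5  6  7  8  9 10 11 12 13 14 15 16 17
dp  0  -  -  -  1  -  -  -  1  -  1  -  2  1  2  -  2  2
(- denotes ∞ / unreachable)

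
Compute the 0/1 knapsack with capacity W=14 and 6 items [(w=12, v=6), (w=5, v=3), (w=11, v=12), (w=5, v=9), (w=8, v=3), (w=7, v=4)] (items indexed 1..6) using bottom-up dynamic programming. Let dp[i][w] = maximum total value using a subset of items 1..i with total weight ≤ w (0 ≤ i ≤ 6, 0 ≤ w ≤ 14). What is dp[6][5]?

i\w   0   1   2   3   4   5   6   7   8   9  10  11  12  13  14
  0   0   0   0   0   0   0   0   0   0   0   0   0   0   0   0
  1   0   0   0   0   0   0   0   0   0   0   0   0   6   6   6
  2   0   0   0   0   0   3   3   3   3   3   3   3   6   6   6
  3   0   0   0   0   0   3   3   3   3   3   3  12  12  12  12
  4   0   0   0   0   0   9   9   9   9   9  12  12  12  12  12
  5   0   0   0   0   0   9   9   9   9   9  12  12  12  12  12
  6   0   0   0   0   0   9   9   9   9   9  12  12  13  13  13

9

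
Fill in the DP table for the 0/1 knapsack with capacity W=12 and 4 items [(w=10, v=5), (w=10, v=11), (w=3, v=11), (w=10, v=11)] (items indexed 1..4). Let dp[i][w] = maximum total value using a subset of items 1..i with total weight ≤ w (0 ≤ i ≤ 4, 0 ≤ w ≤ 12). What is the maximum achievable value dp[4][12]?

i\w   0   1   2   3   4   5   6   7   8   9  10  11  12
  0   0   0   0   0   0   0   0   0   0   0   0   0   0
  1   0   0   0   0   0   0   0   0   0   0   5   5   5
  2   0   0   0   0   0   0   0   0   0   0  11  11  11
  3   0   0   0  11  11  11  11  11  11  11  11  11  11
  4   0   0   0  11  11  11  11  11  11  11  11  11  11

11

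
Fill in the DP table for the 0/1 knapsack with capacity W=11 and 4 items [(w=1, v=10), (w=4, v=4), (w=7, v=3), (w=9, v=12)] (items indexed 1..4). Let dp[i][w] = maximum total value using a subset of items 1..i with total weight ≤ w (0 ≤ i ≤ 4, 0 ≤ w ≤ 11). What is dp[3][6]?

i\w   0   1   2   3   4   5   6   7   8   9  10  11
  0   0   0   0   0   0   0   0   0   0   0   0   0
  1   0  10  10  10  10  10  10  10  10  10  10  10
  2   0  10  10  10  10  14  14  14  14  14  14  14
  3   0  10  10  10  10  14  14  14  14  14  14  14
  4   0  10  10  10  10  14  14  14  14  14  22  22

14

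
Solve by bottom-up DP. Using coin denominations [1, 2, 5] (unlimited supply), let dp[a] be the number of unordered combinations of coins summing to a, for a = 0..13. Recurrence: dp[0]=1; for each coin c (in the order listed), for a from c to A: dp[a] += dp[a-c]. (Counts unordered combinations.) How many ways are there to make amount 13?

after  coin     0     1     2     3     4     5     6     7     8     9    10    11    12    13
          1     1     1     1     1     1     1     1     1     1     1     1     1     1     1
          2     1     1     2     2     3     3     4     4     5     5     6     6     7     7
          5     1     1     2     2     3     4     5     6     7     8    10    11    13    14

14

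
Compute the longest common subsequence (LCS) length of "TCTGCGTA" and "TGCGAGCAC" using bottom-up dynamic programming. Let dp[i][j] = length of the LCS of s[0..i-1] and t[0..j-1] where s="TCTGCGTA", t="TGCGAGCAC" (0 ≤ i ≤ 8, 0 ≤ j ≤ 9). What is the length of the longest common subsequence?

   ''  T  G  C  G  A  G  C  A  C
''  0  0  0  0  0  0  0  0  0  0
 T  0  1  1  1  1  1  1  1  1  1
 C  0  1  1  2  2  2  2  2  2  2
 T  0  1  1  2  2  2  2  2  2  2
 G  0  1  2  2  3  3  3  3  3  3
 C  0  1  2  3  3  3  3  4  4  4
 G  0  1  2  3  4  4  4  4  4  4
 T  0  1  2  3  4  4  4  4  4  4
 A  0  1  2  3  4  5  5  5  5  5

5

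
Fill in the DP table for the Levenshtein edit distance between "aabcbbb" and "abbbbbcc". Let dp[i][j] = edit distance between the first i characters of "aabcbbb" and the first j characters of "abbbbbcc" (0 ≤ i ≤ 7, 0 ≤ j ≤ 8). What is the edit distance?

   ''  a  b  b  b  b  b  c  c
''  0  1  2  3  4  5  6  7  8
 a  1  0  1  2  3  4  5  6  7
 a  2  1  1  2  3  4  5  6  7
 b  3  2  1  1  2  3  4  5  6
 c  4  3  2  2  2  3  4  4  5
 b  5  4  3  2  2  2  3  4  5
 b  6  5  4  3  2  2  2  3  4
 b  7  6  5  4  3  2  2  3  4

4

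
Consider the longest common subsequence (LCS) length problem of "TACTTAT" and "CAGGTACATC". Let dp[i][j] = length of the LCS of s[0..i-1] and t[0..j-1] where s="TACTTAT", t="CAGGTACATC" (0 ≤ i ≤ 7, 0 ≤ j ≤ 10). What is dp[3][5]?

1

   ''  C  A  G  G  T  A  C  A  T  C
''  0  0  0  0  0  0  0  0  0  0  0
 T  0  0  0  0  0  1  1  1  1  1  1
 A  0  0  1  1  1  1  2  2  2  2  2
 C  0  1  1  1  1  1  2  3  3  3  3
 T  0  1  1  1  1  2  2  3  3  4  4
 T  0  1  1  1  1  2  2  3  3  4  4
 A  0  1  2  2  2  2  3  3  4  4  4
 T  0  1  2  2  2  3  3  3  4  5  5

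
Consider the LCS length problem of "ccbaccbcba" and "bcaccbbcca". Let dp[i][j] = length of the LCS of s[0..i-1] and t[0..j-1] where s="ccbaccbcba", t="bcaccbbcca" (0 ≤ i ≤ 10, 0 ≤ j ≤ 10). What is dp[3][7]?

   ''  b  c  a  c  c  b  b  c  c  a
''  0  0  0  0  0  0  0  0  0  0  0
 c  0  0  1  1  1  1  1  1  1  1  1
 c  0  0  1  1  2  2  2  2  2  2  2
 b  0  1  1  1  2  2  3  3  3  3  3
 a  0  1  1  2  2  2  3  3  3  3  4
 c  0  1  2  2  3  3  3  3  4  4  4
 c  0  1  2  2  3  4  4  4  4  5  5
 b  0  1  2  2  3  4  5  5  5  5  5
 c  0  1  2  2  3  4  5  5  6  6  6
 b  0  1  2  2  3  4  5  6  6  6  6
 a  0  1  2  3  3  4  5  6  6  6  7

3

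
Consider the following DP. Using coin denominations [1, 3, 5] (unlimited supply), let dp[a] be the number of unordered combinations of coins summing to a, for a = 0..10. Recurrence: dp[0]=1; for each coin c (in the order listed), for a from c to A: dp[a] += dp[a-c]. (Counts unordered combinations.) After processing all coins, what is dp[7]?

after  coin     0     1     2     3     4     5     6     7     8     9    10
          1     1     1     1     1     1     1     1     1     1     1     1
          3     1     1     1     2     2     2     3     3     3     4     4
          5     1     1     1     2     2     3     4     4     5     6     7

4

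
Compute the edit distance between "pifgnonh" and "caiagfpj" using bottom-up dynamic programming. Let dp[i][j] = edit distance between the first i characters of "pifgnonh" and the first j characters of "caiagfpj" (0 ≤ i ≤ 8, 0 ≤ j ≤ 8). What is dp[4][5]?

   ''  c  a  i  a  g  f  p  j
''  0  1  2  3  4  5  6  7  8
 p  1  1  2  3  4  5  6  6  7
 i  2  2  2  2  3  4  5  6  7
 f  3  3  3  3  3  4  4  5  6
 g  4  4  4  4  4  3  4  5  6
 n  5  5  5  5  5  4  4  5  6
 o  6  6  6  6  6  5  5  5  6
 n  7  7  7  7  7  6  6  6  6
 h  8  8  8  8  8  7  7  7  7

3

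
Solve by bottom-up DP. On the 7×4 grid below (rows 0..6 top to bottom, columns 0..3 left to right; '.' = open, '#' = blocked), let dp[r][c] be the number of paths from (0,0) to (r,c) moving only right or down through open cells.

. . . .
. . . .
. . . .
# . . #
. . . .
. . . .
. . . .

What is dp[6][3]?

45

r\c   0   1   2   3
  0   1   1   1   1
  1   1   2   3   4
  2   1   3   6  10
  3   0   3   9   0
  4   0   3  12  12
  5   0   3  15  27
  6   0   3  18  45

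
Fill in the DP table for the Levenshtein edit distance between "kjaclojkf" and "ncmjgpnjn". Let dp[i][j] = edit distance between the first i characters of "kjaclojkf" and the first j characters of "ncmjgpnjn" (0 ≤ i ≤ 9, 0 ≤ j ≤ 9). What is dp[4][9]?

8

   ''  n  c  m  j  g  p  n  j  n
''  0  1  2  3  4  5  6  7  8  9
 k  1  1  2  3  4  5  6  7  8  9
 j  2  2  2  3  3  4  5  6  7  8
 a  3  3  3  3  4  4  5  6  7  8
 c  4  4  3  4  4  5  5  6  7  8
 l  5  5  4  4  5  5  6  6  7  8
 o  6  6  5  5  5  6  6  7  7  8
 j  7  7  6  6  5  6  7  7  7  8
 k  8  8  7  7  6  6  7  8  8  8
 f  9  9  8  8  7  7  7  8  9  9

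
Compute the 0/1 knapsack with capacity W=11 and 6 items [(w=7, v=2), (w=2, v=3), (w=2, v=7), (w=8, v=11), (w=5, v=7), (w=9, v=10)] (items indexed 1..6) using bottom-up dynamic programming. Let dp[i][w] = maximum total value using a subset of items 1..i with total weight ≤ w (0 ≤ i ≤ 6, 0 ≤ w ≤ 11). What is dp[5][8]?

i\w   0   1   2   3   4   5   6   7   8   9  10  11
  0   0   0   0   0   0   0   0   0   0   0   0   0
  1   0   0   0   0   0   0   0   2   2   2   2   2
  2   0   0   3   3   3   3   3   3   3   5   5   5
  3   0   0   7   7  10  10  10  10  10  10  10  12
  4   0   0   7   7  10  10  10  10  11  11  18  18
  5   0   0   7   7  10  10  10  14  14  17  18  18
  6   0   0   7   7  10  10  10  14  14  17  18  18

14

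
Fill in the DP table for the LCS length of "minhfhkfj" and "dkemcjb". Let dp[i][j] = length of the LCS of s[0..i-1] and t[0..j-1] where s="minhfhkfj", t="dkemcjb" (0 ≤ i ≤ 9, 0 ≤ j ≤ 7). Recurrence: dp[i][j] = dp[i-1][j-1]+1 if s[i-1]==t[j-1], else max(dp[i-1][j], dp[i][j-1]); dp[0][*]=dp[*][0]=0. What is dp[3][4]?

1

   ''  d  k  e  m  c  j  b
''  0  0  0  0  0  0  0  0
 m  0  0  0  0  1  1  1  1
 i  0  0  0  0  1  1  1  1
 n  0  0  0  0  1  1  1  1
 h  0  0  0  0  1  1  1  1
 f  0  0  0  0  1  1  1  1
 h  0  0  0  0  1  1  1  1
 k  0  0  1  1  1  1  1  1
 f  0  0  1  1  1  1  1  1
 j  0  0  1  1  1  1  2  2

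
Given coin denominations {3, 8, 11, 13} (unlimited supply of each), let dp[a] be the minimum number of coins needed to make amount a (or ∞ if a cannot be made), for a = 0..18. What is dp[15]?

5

 a  0  1  2  3  4  5  6  7  8  9 10 11 12 13 14 15 16 17 18
dp  0  -  -  1  -  -  2  -  1  3  -  1  4  1  2  5  2  3  6
(- denotes ∞ / unreachable)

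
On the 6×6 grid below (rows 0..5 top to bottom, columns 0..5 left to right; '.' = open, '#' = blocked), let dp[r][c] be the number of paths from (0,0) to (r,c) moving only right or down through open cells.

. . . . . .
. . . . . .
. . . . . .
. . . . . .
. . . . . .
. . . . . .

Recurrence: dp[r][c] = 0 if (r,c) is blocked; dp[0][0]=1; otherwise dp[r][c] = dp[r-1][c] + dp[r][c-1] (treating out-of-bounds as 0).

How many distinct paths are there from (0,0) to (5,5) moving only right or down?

252

r\c   0   1   2   3   4   5
  0   1   1   1   1   1   1
  1   1   2   3   4   5   6
  2   1   3   6  10  15  21
  3   1   4  10  20  35  56
  4   1   5  15  35  70 126
  5   1   6  21  56 126 252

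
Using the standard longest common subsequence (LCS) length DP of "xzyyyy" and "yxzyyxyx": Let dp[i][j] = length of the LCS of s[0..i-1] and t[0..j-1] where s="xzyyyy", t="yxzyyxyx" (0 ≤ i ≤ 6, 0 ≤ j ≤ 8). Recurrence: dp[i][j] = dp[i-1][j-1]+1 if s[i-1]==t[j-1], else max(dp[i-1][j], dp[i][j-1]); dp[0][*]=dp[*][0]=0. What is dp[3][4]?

   ''  y  x  z  y  y  x  y  x
''  0  0  0  0  0  0  0  0  0
 x  0  0  1  1  1  1  1  1  1
 z  0  0  1  2  2  2  2  2  2
 y  0  1  1  2  3  3  3  3  3
 y  0  1  1  2  3  4  4  4  4
 y  0  1  1  2  3  4  4  5  5
 y  0  1  1  2  3  4  4  5  5

3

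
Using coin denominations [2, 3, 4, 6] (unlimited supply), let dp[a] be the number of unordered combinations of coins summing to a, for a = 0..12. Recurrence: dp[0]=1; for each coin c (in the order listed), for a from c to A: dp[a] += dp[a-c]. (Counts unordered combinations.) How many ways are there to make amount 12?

11

after  coin     0     1     2     3     4     5     6     7     8     9    10    11    12
          2     1     0     1     0     1     0     1     0     1     0     1     0     1
          3     1     0     1     1     1     1     2     1     2     2     2     2     3
          4     1     0     1     1     2     1     3     2     4     3     5     4     7
          6     1     0     1     1     2     1     4     2     5     4     7     5    11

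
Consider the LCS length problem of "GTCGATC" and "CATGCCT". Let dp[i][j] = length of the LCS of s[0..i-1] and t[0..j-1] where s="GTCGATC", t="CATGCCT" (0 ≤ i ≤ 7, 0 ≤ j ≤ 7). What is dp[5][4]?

2

   ''  C  A  T  G  C  C  T
''  0  0  0  0  0  0  0  0
 G  0  0  0  0  1  1  1  1
 T  0  0  0  1  1  1  1  2
 C  0  1  1  1  1  2  2  2
 G  0  1  1  1  2  2  2  2
 A  0  1  2  2  2  2  2  2
 T  0  1  2  3  3  3  3  3
 C  0  1  2  3  3  4  4  4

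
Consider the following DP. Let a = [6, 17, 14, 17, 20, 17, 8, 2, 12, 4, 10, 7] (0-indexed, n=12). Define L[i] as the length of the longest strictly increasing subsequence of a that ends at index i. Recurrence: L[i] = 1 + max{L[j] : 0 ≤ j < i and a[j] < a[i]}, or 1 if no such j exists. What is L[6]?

   i    0    1    2    3    4    5    6    7    8    9   10   11
a[i]    6   17   14   17   20   17    8    2   12    4   10    7
L[i]    1    2    2    3    4    3    2    1    3    2    3    3

2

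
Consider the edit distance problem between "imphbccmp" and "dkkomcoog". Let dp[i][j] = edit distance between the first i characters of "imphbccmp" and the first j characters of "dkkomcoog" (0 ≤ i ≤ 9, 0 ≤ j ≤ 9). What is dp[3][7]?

6

   ''  d  k  k  o  m  c  o  o  g
''  0  1  2  3  4  5  6  7  8  9
 i  1  1  2  3  4  5  6  7  8  9
 m  2  2  2  3  4  4  5  6  7  8
 p  3  3  3  3  4  5  5  6  7  8
 h  4  4  4  4  4  5  6  6  7  8
 b  5  5  5  5  5  5  6  7  7  8
 c  6  6  6  6  6  6  5  6  7  8
 c  7  7  7  7  7  7  6  6  7  8
 m  8  8  8  8  8  7  7  7  7  8
 p  9  9  9  9  9  8  8  8  8  8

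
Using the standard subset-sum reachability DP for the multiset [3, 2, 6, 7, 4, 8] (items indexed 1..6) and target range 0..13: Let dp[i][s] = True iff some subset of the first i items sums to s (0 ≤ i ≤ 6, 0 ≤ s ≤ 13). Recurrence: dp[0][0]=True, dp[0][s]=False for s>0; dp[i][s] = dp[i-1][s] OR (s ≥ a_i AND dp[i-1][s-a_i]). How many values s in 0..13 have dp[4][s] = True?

i\s   0   1   2   3   4   5   6   7   8   9  10  11  12  13
  0   T   F   F   F   F   F   F   F   F   F   F   F   F   F
  1   T   F   F   T   F   F   F   F   F   F   F   F   F   F
  2   T   F   T   T   F   T   F   F   F   F   F   F   F   F
  3   T   F   T   T   F   T   T   F   T   T   F   T   F   F
  4   T   F   T   T   F   T   T   T   T   T   T   T   T   T
  5   T   F   T   T   T   T   T   T   T   T   T   T   T   T
  6   T   F   T   T   T   T   T   T   T   T   T   T   T   T

12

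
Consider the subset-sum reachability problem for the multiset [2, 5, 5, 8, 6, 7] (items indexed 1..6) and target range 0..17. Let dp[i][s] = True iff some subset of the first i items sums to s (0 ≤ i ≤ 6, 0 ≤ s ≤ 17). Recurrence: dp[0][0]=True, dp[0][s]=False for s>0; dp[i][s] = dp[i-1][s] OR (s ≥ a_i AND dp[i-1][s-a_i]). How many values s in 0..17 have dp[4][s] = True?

i\s   0   1   2   3   4   5   6   7   8   9  10  11  12  13  14  15  16  17
  0   T   F   F   F   F   F   F   F   F   F   F   F   F   F   F   F   F   F
  1   T   F   T   F   F   F   F   F   F   F   F   F   F   F   F   F   F   F
  2   T   F   T   F   F   T   F   T   F   F   F   F   F   F   F   F   F   F
  3   T   F   T   F   F   T   F   T   F   F   T   F   T   F   F   F   F   F
  4   T   F   T   F   F   T   F   T   T   F   T   F   T   T   F   T   F   F
  5   T   F   T   F   F   T   T   T   T   F   T   T   T   T   T   T   T   F
  6   T   F   T   F   F   T   T   T   T   T   T   T   T   T   T   T   T   T

9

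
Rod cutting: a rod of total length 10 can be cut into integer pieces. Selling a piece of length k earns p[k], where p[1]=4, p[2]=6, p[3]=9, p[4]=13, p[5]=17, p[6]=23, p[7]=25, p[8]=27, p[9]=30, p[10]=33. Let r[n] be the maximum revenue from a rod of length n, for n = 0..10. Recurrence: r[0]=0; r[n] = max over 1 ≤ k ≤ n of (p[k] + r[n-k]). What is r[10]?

   n    0    1    2    3    4    5    6    7    8    9   10
r[n]    0    4    8   12   16   20   24   28   32   36   40

40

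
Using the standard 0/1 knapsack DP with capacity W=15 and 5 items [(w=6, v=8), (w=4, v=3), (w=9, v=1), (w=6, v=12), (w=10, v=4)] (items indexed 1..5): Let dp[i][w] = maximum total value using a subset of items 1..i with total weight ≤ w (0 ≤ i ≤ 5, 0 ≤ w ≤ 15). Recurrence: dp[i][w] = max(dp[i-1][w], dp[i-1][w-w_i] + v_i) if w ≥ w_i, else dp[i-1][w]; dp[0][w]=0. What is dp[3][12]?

11

i\w   0   1   2   3   4   5   6   7   8   9  10  11  12  13  14  15
  0   0   0   0   0   0   0   0   0   0   0   0   0   0   0   0   0
  1   0   0   0   0   0   0   8   8   8   8   8   8   8   8   8   8
  2   0   0   0   0   3   3   8   8   8   8  11  11  11  11  11  11
  3   0   0   0   0   3   3   8   8   8   8  11  11  11  11  11  11
  4   0   0   0   0   3   3  12  12  12  12  15  15  20  20  20  20
  5   0   0   0   0   3   3  12  12  12  12  15  15  20  20  20  20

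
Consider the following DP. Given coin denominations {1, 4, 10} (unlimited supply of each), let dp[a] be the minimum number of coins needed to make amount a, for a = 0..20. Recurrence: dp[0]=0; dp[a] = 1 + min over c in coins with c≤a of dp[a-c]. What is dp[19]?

 a  0  1  2  3  4  5  6  7  8  9 10 11 12 13 14 15 16 17 18 19 20
dp  0  1  2  3  1  2  3  4  2  3  1  2  3  4  2  3  4  5  3  4  2

4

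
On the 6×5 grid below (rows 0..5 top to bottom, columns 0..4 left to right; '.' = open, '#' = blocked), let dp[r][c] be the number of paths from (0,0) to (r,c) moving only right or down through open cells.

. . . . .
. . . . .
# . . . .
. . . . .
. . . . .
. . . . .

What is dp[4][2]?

r\c   0   1   2   3   4
  0   1   1   1   1   1
  1   1   2   3   4   5
  2   0   2   5   9  14
  3   0   2   7  16  30
  4   0   2   9  25  55
  5   0   2  11  36  91

9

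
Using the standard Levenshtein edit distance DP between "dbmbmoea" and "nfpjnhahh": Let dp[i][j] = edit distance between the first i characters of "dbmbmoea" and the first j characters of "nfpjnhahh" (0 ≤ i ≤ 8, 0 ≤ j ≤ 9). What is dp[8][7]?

   ''  n  f  p  j  n  h  a  h  h
''  0  1  2  3  4  5  6  7  8  9
 d  1  1  2  3  4  5  6  7  8  9
 b  2  2  2  3  4  5  6  7  8  9
 m  3  3  3  3  4  5  6  7  8  9
 b  4  4  4  4  4  5  6  7  8  9
 m  5  5  5  5  5  5  6  7  8  9
 o  6  6  6  6  6  6  6  7  8  9
 e  7  7  7  7  7  7  7  7  8  9
 a  8  8  8  8  8  8  8  7  8  9

7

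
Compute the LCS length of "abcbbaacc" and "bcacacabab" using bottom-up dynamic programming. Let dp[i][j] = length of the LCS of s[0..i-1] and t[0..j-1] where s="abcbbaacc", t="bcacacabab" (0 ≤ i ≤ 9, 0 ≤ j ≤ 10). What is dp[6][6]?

   ''  b  c  a  c  a  c  a  b  a  b
''  0  0  0  0  0  0  0  0  0  0  0
 a  0  0  0  1  1  1  1  1  1  1  1
 b  0  1  1  1  1  1  1  1  2  2  2
 c  0  1  2  2  2  2  2  2  2  2  2
 b  0  1  2  2  2  2  2  2  3  3  3
 b  0  1  2  2  2  2  2  2  3  3  4
 a  0  1  2  3  3  3  3  3  3  4  4
 a  0  1  2  3  3  4  4  4  4  4  4
 c  0  1  2  3  4  4  5  5  5  5  5
 c  0  1  2  3  4  4  5  5  5  5  5

3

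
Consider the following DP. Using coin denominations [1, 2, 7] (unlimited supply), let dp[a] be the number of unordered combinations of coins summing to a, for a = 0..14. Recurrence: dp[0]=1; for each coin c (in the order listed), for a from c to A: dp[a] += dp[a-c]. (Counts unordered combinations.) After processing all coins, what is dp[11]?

9

after  coin     0     1     2     3     4     5     6     7     8     9    10    11    12    13    14
          1     1     1     1     1     1     1     1     1     1     1     1     1     1     1     1
          2     1     1     2     2     3     3     4     4     5     5     6     6     7     7     8
          7     1     1     2     2     3     3     4     5     6     7     8     9    10    11    13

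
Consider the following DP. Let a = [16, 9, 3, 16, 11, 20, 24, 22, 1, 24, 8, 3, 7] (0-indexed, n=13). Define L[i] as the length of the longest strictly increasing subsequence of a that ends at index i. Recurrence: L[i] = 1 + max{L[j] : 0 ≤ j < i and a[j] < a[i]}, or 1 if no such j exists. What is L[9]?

   i    0    1    2    3    4    5    6    7    8    9   10   11   12
a[i]   16    9    3   16   11   20   24   22    1   24    8    3    7
L[i]    1    1    1    2    2    3    4    4    1    5    2    2    3

5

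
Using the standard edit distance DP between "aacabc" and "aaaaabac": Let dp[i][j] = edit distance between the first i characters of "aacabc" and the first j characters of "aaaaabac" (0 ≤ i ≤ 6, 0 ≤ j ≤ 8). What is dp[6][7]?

   ''  a  a  a  a  a  b  a  c
''  0  1  2  3  4  5  6  7  8
 a  1  0  1  2  3  4  5  6  7
 a  2  1  0  1  2  3  4  5  6
 c  3  2  1  1  2  3  4  5  5
 a  4  3  2  1  1  2  3  4  5
 b  5  4  3  2  2  2  2  3  4
 c  6  5  4  3  3  3  3  3  3

3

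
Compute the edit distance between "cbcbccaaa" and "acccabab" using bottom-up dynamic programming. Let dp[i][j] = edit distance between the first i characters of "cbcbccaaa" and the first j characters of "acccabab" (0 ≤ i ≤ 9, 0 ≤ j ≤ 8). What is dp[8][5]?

   ''  a  c  c  c  a  b  a  b
''  0  1  2  3  4  5  6  7  8
 c  1  1  1  2  3  4  5  6  7
 b  2  2  2  2  3  4  4  5  6
 c  3  3  2  2  2  3  4  5  6
 b  4  4  3  3  3  3  3  4  5
 c  5  5  4  3  3  4  4  4  5
 c  6  6  5  4  3  4  5  5  5
 a  7  6  6  5  4  3  4  5  6
 a  8  7  7  6  5  4  4  4  5
 a  9  8  8  7  6  5  5  4  5

4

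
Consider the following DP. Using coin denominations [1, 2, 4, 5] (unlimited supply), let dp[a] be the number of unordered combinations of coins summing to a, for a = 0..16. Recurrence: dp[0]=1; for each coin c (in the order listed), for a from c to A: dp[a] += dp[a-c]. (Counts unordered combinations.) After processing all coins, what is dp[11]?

after  coin     0     1     2     3     4     5     6     7     8     9    10    11    12    13    14    15    16
          1     1     1     1     1     1     1     1     1     1     1     1     1     1     1     1     1     1
          2     1     1     2     2     3     3     4     4     5     5     6     6     7     7     8     8     9
          4     1     1     2     2     4     4     6     6     9     9    12    12    16    16    20    20    25
          5     1     1     2     2     4     5     7     8    11    13    17    19    24    27    33    37    44

19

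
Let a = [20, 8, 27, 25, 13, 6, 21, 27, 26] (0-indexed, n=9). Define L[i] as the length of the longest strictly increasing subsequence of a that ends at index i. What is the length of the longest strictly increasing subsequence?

4

   i    0    1    2    3    4    5    6    7    8
a[i]   20    8   27   25   13    6   21   27   26
L[i]    1    1    2    2    2    1    3    4    4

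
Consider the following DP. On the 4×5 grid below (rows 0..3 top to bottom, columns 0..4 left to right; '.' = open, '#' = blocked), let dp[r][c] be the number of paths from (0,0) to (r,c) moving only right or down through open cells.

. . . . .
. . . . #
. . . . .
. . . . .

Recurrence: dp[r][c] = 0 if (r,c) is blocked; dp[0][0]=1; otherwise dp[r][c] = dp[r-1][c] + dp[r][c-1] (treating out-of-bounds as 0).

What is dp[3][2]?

10

r\c   0   1   2   3   4
  0   1   1   1   1   1
  1   1   2   3   4   0
  2   1   3   6  10  10
  3   1   4  10  20  30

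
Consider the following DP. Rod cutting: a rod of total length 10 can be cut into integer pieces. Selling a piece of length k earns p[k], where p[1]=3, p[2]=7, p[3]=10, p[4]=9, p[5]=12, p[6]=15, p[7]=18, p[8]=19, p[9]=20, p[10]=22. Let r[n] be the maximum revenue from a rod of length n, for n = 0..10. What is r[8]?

28

   n    0    1    2    3    4    5    6    7    8    9   10
r[n]    0    3    7   10   14   17   21   24   28   31   35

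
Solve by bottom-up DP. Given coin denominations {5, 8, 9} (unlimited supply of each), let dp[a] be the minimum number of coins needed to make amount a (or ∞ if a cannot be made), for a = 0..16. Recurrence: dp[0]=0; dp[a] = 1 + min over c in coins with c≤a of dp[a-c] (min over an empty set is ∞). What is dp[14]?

 a  0  1  2  3  4  5  6  7  8  9 10 11 12 13 14 15 16
dp  0  -  -  -  -  1  -  -  1  1  2  -  -  2  2  3  2
(- denotes ∞ / unreachable)

2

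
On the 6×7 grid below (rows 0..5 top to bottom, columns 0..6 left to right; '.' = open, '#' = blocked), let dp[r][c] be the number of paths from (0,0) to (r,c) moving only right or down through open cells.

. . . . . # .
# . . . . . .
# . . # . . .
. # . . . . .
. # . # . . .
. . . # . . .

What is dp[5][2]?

3

r\c   0   1   2   3   4   5   6
  0   1   1   1   1   1   0   0
  1   0   1   2   3   4   4   4
  2   0   1   3   0   4   8  12
  3   0   0   3   3   7  15  27
  4   0   0   3   0   7  22  49
  5   0   0   3   0   7  29  78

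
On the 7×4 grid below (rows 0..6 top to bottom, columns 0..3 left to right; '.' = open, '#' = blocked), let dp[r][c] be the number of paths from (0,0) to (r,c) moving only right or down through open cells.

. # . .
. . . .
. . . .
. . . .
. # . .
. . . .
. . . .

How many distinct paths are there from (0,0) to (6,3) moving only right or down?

32

r\c   0   1   2   3
  0   1   0   0   0
  1   1   1   1   1
  2   1   2   3   4
  3   1   3   6  10
  4   1   0   6  16
  5   1   1   7  23
  6   1   2   9  32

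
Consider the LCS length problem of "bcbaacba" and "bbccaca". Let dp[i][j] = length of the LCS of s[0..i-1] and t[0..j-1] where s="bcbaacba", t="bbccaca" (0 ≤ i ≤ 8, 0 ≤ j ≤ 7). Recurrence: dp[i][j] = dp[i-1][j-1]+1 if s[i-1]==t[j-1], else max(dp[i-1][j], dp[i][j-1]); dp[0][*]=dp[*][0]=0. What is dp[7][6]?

4

   ''  b  b  c  c  a  c  a
''  0  0  0  0  0  0  0  0
 b  0  1  1  1  1  1  1  1
 c  0  1  1  2  2  2  2  2
 b  0  1  2  2  2  2  2  2
 a  0  1  2  2  2  3  3  3
 a  0  1  2  2  2  3  3  4
 c  0  1  2  3  3  3  4  4
 b  0  1  2  3  3  3  4  4
 a  0  1  2  3  3  4  4  5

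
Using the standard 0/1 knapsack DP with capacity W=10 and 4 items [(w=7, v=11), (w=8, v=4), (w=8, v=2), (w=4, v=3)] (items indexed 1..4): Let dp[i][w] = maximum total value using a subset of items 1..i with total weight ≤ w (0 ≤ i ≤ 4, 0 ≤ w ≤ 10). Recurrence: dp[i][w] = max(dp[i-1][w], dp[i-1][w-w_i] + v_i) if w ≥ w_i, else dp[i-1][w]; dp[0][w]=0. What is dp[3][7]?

i\w   0   1   2   3   4   5   6   7   8   9  10
  0   0   0   0   0   0   0   0   0   0   0   0
  1   0   0   0   0   0   0   0  11  11  11  11
  2   0   0   0   0   0   0   0  11  11  11  11
  3   0   0   0   0   0   0   0  11  11  11  11
  4   0   0   0   0   3   3   3  11  11  11  11

11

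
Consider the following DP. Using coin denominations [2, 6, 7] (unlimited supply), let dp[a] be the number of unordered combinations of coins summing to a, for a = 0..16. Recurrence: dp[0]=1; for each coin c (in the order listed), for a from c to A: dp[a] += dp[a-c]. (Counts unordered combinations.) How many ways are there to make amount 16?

after  coin     0     1     2     3     4     5     6     7     8     9    10    11    12    13    14    15    16
          2     1     0     1     0     1     0     1     0     1     0     1     0     1     0     1     0     1
          6     1     0     1     0     1     0     2     0     2     0     2     0     3     0     3     0     3
          7     1     0     1     0     1     0     2     1     2     1     2     1     3     2     4     2     4

4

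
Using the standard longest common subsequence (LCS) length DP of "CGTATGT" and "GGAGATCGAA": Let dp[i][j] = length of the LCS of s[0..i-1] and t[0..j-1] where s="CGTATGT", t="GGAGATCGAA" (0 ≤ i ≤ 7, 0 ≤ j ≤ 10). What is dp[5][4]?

   ''  G  G  A  G  A  T  C  G  A  A
''  0  0  0  0  0  0  0  0  0  0  0
 C  0  0  0  0  0  0  0  1  1  1  1
 G  0  1  1  1  1  1  1  1  2  2  2
 T  0  1  1  1  1  1  2  2  2  2  2
 A  0  1  1  2  2  2  2  2  2  3  3
 T  0  1  1  2  2  2  3  3  3  3  3
 G  0  1  2  2  3  3  3  3  4  4  4
 T  0  1  2  2  3  3  4  4  4  4  4

2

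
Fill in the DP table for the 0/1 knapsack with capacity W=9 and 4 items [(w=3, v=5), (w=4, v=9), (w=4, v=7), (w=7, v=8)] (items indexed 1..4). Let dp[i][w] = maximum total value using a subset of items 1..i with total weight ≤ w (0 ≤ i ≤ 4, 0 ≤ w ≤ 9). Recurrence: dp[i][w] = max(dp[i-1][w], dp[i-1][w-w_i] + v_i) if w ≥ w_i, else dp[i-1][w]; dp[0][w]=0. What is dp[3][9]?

i\w   0   1   2   3   4   5   6   7   8   9
  0   0   0   0   0   0   0   0   0   0   0
  1   0   0   0   5   5   5   5   5   5   5
  2   0   0   0   5   9   9   9  14  14  14
  3   0   0   0   5   9   9   9  14  16  16
  4   0   0   0   5   9   9   9  14  16  16

16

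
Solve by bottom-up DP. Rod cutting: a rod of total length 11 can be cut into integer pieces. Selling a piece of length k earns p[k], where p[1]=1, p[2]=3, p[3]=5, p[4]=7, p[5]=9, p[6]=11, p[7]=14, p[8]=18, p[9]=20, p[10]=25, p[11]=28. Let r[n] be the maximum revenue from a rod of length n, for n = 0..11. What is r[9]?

   n    0    1    2    3    4    5    6    7    8    9   10   11
r[n]    0    1    3    5    7    9   11   14   18   20   25   28

20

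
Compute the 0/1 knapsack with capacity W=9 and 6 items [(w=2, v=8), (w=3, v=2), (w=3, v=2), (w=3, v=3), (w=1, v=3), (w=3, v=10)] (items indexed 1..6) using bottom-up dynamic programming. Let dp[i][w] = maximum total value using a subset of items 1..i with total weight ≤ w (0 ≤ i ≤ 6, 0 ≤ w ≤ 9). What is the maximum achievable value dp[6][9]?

i\w   0   1   2   3   4   5   6   7   8   9
  0   0   0   0   0   0   0   0   0   0   0
  1   0   0   8   8   8   8   8   8   8   8
  2   0   0   8   8   8  10  10  10  10  10
  3   0   0   8   8   8  10  10  10  12  12
  4   0   0   8   8   8  11  11  11  13  13
  5   0   3   8  11  11  11  14  14  14  16
  6   0   3   8  11  13  18  21  21  21  24

24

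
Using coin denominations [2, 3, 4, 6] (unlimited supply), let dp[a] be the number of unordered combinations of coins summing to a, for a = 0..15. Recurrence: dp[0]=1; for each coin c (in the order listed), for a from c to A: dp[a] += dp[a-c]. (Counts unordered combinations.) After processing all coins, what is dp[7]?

2

after  coin     0     1     2     3     4     5     6     7     8     9    10    11    12    13    14    15
          2     1     0     1     0     1     0     1     0     1     0     1     0     1     0     1     0
          3     1     0     1     1     1     1     2     1     2     2     2     2     3     2     3     3
          4     1     0     1     1     2     1     3     2     4     3     5     4     7     5     8     7
          6     1     0     1     1     2     1     4     2     5     4     7     5    11     7    13    11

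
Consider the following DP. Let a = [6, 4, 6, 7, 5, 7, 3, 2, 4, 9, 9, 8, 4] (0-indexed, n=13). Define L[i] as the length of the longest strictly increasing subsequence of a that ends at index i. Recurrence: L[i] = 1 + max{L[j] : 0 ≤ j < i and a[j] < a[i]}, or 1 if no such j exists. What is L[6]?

1

   i    0    1    2    3    4    5    6    7    8    9   10   11   12
a[i]    6    4    6    7    5    7    3    2    4    9    9    8    4
L[i]    1    1    2    3    2    3    1    1    2    4    4    4    2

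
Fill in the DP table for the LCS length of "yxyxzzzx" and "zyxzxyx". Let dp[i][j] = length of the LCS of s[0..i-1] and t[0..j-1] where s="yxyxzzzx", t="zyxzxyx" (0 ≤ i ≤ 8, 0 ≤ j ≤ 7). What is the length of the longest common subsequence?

   ''  z  y  x  z  x  y  x
''  0  0  0  0  0  0  0  0
 y  0  0  1  1  1  1  1  1
 x  0  0  1  2  2  2  2  2
 y  0  0  1  2  2  2  3  3
 x  0  0  1  2  2  3  3  4
 z  0  1  1  2  3  3  3  4
 z  0  1  1  2  3  3  3  4
 z  0  1  1  2  3  3  3  4
 x  0  1  1  2  3  4  4  4

4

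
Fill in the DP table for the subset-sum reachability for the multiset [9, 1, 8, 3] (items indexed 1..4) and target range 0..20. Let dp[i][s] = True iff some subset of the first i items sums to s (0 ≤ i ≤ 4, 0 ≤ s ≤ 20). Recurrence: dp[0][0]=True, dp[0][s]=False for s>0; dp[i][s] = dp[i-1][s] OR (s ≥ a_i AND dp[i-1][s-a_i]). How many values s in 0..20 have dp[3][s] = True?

7

i\s   0   1   2   3   4   5   6   7   8   9  10  11  12  13  14  15  16  17  18  19  20
  0   T   F   F   F   F   F   F   F   F   F   F   F   F   F   F   F   F   F   F   F   F
  1   T   F   F   F   F   F   F   F   F   T   F   F   F   F   F   F   F   F   F   F   F
  2   T   T   F   F   F   F   F   F   F   T   T   F   F   F   F   F   F   F   F   F   F
  3   T   T   F   F   F   F   F   F   T   T   T   F   F   F   F   F   F   T   T   F   F
  4   T   T   F   T   T   F   F   F   T   T   T   T   T   T   F   F   F   T   T   F   T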